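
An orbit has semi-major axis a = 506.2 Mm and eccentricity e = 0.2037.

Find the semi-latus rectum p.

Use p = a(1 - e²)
a = 506.2 Mm = 5.062 × 10^8 m
e = 0.2037,  e² = 0.0414937,  1 − e² = 0.958506
p = a(1 − e²) = 5.062 × 10^8 m × 0.958506 = 4.85196 × 10^8 m ≈ 485.2 Mm

Final answer: p = 485.2 Mm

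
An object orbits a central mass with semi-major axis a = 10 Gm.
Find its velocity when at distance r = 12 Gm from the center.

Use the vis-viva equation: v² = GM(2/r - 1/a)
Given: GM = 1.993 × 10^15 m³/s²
a = 10 Gm = 1 × 10^10 m
r = 12 Gm = 1.2 × 10^10 m
GM = 1.993 × 10^15 m³/s²
2/r − 1/a = 1.66667 × 10^-10 − 1 × 10^-10 = 6.66667 × 10^-11 m⁻¹
v² = GM (2/r − 1/a) = 132867 m²/s²
v = 364.509 m/s ≈ 364.5 m/s

Final answer: 364.5 m/s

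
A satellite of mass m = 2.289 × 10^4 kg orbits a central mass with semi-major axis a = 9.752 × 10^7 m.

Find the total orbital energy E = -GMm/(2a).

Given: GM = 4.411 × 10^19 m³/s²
a = 9.752 × 10^7 m
GM = 4.411 × 10^19 m³/s²
2a = 1.9504 × 10^8 m
GMm = 4.411 × 10^19 × 22890 = 1.00968 × 10^24 m³·kg/s²
E = −GMm/(2a) = -5.17677 × 10^15 J ≈ -5.177 PJ

Final answer: -5.177 PJ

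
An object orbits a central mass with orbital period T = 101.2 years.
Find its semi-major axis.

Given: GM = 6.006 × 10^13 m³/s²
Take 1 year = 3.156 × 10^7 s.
T = 101.2 years = 3.19387 × 10^9 s
GM = 6.006 × 10^13 m³/s²
Kepler's third law: a³ = GM T² / (4π²)
T² = 1.02008 × 10^19 s²
a³ = (6.006 × 10^13) × (1.02008 × 10^19) / (4π²) = 1.55189 × 10^31 m³
a = (a³)^(1/3) = 2.49433 × 10^10 m ≈ 2.494 × 10^10 m

Final answer: 2.494 × 10^10 m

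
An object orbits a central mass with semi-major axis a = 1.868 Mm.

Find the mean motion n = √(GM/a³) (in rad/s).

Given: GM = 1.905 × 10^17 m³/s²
a = 1.868 Mm = 1.868 × 10^6 m
GM = 1.905 × 10^17 m³/s²
a³ = 6.51824 × 10^18 m³
GM/a³ = (1.905 × 10^17) / (6.51824 × 10^18) = 0.0292257 s⁻²
n = √(GM/a³) = 0.170955 rad/s ≈ 0.171 rad/s

Final answer: n = 0.171 rad/s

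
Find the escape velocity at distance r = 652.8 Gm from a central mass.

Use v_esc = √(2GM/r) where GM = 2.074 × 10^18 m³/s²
r = 652.8 Gm = 6.528 × 10^11 m
GM = 2.074 × 10^18 m³/s²
2GM/r = 2 × (2.074 × 10^18) / (6.528 × 10^11) = 6.35417 × 10^6 m²/s²
v_esc = √(2GM/r) = 2520.75 m/s ≈ 2.521 km/s

Final answer: 2.521 km/s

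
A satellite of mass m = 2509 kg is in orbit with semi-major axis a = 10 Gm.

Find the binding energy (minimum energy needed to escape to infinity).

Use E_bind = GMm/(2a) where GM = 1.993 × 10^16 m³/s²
a = 10 Gm = 1 × 10^10 m
GM = 1.993 × 10^16 m³/s²
m = 2509 kg
GMm = 1.993 × 10^16 × 2509 = 5.00044 × 10^19 m³·kg/s²
2a = 2 × 10^10 m
E_bind = GMm/(2a) = 2.50022 × 10^9 J ≈ 2.5 GJ

Final answer: 2.5 GJ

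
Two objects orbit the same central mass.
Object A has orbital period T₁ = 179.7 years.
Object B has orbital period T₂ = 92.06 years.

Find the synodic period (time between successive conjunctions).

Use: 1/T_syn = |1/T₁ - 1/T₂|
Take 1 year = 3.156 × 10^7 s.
T₁ = 179.7 years = 5.67133 × 10^9 s
T₂ = 92.06 years = 2.90541 × 10^9 s
1/T₁ = 1.76325 × 10^-10 s⁻¹
1/T₂ = 3.44185 × 10^-10 s⁻¹
|1/T₁ − 1/T₂| = 1.6786 × 10^-10 s⁻¹
T_syn = 1 / |1/T₁ − 1/T₂| = 5.95736 × 10^9 s ≈ 188.8 years

Final answer: T_syn = 188.8 years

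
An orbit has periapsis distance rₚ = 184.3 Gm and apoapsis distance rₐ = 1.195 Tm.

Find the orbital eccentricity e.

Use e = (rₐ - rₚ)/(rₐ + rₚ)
rₚ = 184.3 Gm = 1.843 × 10^11 m
rₐ = 1.195 Tm = 1.195 × 10^12 m
rₐ − rₚ = 1.0107 × 10^12 m
rₐ + rₚ = 1.3793 × 10^12 m
e = (rₐ − rₚ)/(rₐ + rₚ) = 0.732763

Final answer: e = 0.7328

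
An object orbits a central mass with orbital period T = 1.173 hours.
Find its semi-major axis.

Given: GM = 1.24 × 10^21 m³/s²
T = 1.173 hours = 4222.8 s
GM = 1.24 × 10^21 m³/s²
Kepler's third law: a³ = GM T² / (4π²)
T² = 1.7832 × 10^7 s²
a³ = (1.24 × 10^21) × (1.7832 × 10^7) / (4π²) = 5.60097 × 10^26 m³
a = (a³)^(1/3) = 8.24304 × 10^8 m ≈ 824.3 Mm

Final answer: 824.3 Mm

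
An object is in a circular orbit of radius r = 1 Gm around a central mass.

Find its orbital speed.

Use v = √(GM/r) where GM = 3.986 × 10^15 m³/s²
r = 1 Gm = 1 × 10^9 m
GM = 3.986 × 10^15 m³/s²
GM/r = (3.986 × 10^15) / (1 × 10^9) = 3.986 × 10^6 m²/s²
v = √(GM/r) = 1996.5 m/s ≈ 1.996 km/s

Final answer: 1.996 km/s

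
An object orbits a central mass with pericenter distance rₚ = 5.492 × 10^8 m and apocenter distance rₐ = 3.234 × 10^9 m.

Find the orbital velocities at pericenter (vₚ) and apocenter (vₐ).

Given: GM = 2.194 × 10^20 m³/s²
rₚ = 5.492 × 10^8 m
rₐ = 3.234 × 10^9 m
GM = 2.194 × 10^20 m³/s²
a = (rₚ + rₐ)/2 = 1.8916 × 10^9 m
Vis-viva: v² = GM (2/r − 1/a)
vₚ² = 2.194 × 10^20 × (3.64166 × 10^-9 − 5.28653 × 10^-10) = 6.82994 × 10^11 m²/s²
vₚ = 826434 m/s ≈ 826.4 km/s
vₐ² = 2.194 × 10^20 × (6.18429 × 10^-10 − 5.28653 × 10^-10) = 1.96969 × 10^10 m²/s²
vₐ = 140346 m/s ≈ 140.3 km/s

Final answer: vₚ = 826.4 km/s, vₐ = 140.3 km/s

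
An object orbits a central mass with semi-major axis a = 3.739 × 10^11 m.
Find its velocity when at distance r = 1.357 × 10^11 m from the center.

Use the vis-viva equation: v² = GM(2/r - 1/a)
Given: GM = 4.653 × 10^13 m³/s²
a = 3.739 × 10^11 m
r = 1.357 × 10^11 m
GM = 4.653 × 10^13 m³/s²
2/r − 1/a = 1.47384 × 10^-11 − 2.67451 × 10^-12 = 1.20639 × 10^-11 m⁻¹
v² = GM (2/r − 1/a) = 561.332 m²/s²
v = 23.6925 m/s ≈ 23.69 m/s

Final answer: 23.69 m/s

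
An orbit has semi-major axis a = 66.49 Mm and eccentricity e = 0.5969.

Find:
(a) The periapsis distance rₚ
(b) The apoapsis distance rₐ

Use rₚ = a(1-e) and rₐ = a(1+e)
a = 66.49 Mm = 6.649 × 10^7 m
e = 0.5969:  1 − e = 0.4031,  1 + e = 1.5969
(a) rₚ = a(1 − e) = 6.649 × 10^7 m × 0.4031 = 2.68021 × 10^7 m ≈ 26.8 Mm
(b) rₐ = a(1 + e) = 6.649 × 10^7 m × 1.5969 = 1.06178 × 10^8 m ≈ 106.2 Mm

Final answer:
(a) rₚ = 26.8 Mm
(b) rₐ = 106.2 Mm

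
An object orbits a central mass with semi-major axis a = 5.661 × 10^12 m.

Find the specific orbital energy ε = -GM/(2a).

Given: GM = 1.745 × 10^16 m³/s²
a = 5.661 × 10^12 m
GM = 1.745 × 10^16 m³/s²
2a = 1.1322 × 10^13 m
ε = −GM/(2a) = -1541.25 J/kg ≈ -1.541 kJ/kg

Final answer: -1.541 kJ/kg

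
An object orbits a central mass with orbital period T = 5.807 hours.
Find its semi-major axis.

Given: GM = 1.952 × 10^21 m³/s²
T = 5.807 hours = 20905.2 s
GM = 1.952 × 10^21 m³/s²
Kepler's third law: a³ = GM T² / (4π²)
T² = 4.37027 × 10^8 s²
a³ = (1.952 × 10^21) × (4.37027 × 10^8) / (4π²) = 2.16087 × 10^28 m³
a = (a³)^(1/3) = 2.78533 × 10^9 m ≈ 2.785 Gm

Final answer: 2.785 Gm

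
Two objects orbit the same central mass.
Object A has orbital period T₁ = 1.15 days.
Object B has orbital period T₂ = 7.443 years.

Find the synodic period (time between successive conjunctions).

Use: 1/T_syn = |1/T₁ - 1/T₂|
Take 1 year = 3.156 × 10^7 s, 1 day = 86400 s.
T₁ = 1.15 days = 99360 s
T₂ = 7.443 years = 2.34901 × 10^8 s
1/T₁ = 1.00644 × 10^-5 s⁻¹
1/T₂ = 4.25711 × 10^-9 s⁻¹
|1/T₁ − 1/T₂| = 1.00602 × 10^-5 s⁻¹
T_syn = 1 / |1/T₁ − 1/T₂| = 99402 s ≈ 1.15 days

Final answer: T_syn = 1.15 days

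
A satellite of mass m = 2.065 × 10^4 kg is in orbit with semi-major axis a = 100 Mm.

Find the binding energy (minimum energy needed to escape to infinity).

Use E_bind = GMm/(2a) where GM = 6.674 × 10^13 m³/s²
a = 100 Mm = 1 × 10^8 m
GM = 6.674 × 10^13 m³/s²
m = 2.065 × 10^4 kg
GMm = 6.674 × 10^13 × 20650 = 1.37818 × 10^18 m³·kg/s²
2a = 2 × 10^8 m
E_bind = GMm/(2a) = 6.8909 × 10^9 J ≈ 6.891 GJ

Final answer: 6.891 GJ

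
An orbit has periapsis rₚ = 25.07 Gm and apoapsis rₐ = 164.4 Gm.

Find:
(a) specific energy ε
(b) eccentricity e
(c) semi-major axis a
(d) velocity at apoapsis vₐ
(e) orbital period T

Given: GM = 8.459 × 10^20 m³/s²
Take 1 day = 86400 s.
rₚ = 25.07 Gm = 2.507 × 10^10 m
rₐ = 164.4 Gm = 1.644 × 10^11 m
GM = 8.459 × 10^20 m³/s²
a = (rₚ + rₐ)/2 = 9.4735 × 10^10 m
e = (rₐ − rₚ)/(rₐ + rₚ) = (1.3933 × 10^11) / (1.8947 × 10^11) = 0.735367
(a) 2a = 1.8947 × 10^11 m;  ε = −GM/(2a) = -4.46456 × 10^9 J/kg ≈ -4.465 GJ/kg
(b) e = 0.735367 ≈ 0.7354
(c) a = 9.4735 × 10^10 m ≈ 94.73 Gm
(d) vₐ² = GM (2/rₐ − 1/a) = 8.459 × 10^20 × (1.21655 × 10^-11 − 1.05558 × 10^-11) = 1.36164 × 10^9 m²/s²;  vₐ = 36900.4 m/s ≈ 36.9 km/s
(e) a³ = 8.5022 × 10^32 m³;  T = 2π √(a³/GM) = 2π × 1.00255 × 10^6 s = 6.29921 × 10^6 s ≈ 72.91 days

Final answer:
(a) specific energy ε = -4.465 GJ/kg
(b) eccentricity e = 0.7354
(c) semi-major axis a = 94.73 Gm
(d) velocity at apoapsis vₐ = 36.9 km/s
(e) orbital period T = 72.91 days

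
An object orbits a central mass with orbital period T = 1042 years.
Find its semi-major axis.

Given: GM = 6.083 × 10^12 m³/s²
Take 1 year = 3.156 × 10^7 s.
T = 1042 years = 3.28855 × 10^10 s
GM = 6.083 × 10^12 m³/s²
Kepler's third law: a³ = GM T² / (4π²)
T² = 1.08146 × 10^21 s²
a³ = (6.083 × 10^12) × (1.08146 × 10^21) / (4π²) = 1.66635 × 10^32 m³
a = (a³)^(1/3) = 5.50287 × 10^10 m ≈ 5.503 × 10^10 m

Final answer: 5.503 × 10^10 m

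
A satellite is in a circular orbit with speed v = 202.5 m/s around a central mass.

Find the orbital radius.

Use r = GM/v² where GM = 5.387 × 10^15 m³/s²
v = 202.5 m/s
GM = 5.387 × 10^15 m³/s²
v² = 41006.2 m²/s²
r = GM/v² = (5.387 × 10^15) / 41006.2 = 1.3137 × 10^11 m ≈ 131.4 Gm

Final answer: 131.4 Gm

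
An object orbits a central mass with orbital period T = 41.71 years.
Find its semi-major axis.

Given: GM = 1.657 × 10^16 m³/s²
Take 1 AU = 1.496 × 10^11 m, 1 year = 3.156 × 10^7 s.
T = 41.71 years = 1.31637 × 10^9 s
GM = 1.657 × 10^16 m³/s²
Kepler's third law: a³ = GM T² / (4π²)
T² = 1.73282 × 10^18 s²
a³ = (1.657 × 10^16) × (1.73282 × 10^18) / (4π²) = 7.27306 × 10^32 m³
a = (a³)^(1/3) = 8.99302 × 10^10 m ≈ 0.6011 AU

Final answer: 0.6011 AU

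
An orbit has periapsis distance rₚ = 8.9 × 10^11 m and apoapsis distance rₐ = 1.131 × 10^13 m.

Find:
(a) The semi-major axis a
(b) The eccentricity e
rₚ = 8.9 × 10^11 m
rₐ = 1.131 × 10^13 m
(a) a = (rₚ + rₐ)/2 = 6.1 × 10^12 m ≈ 6.1 × 10^12 m
(b) e = (rₐ − rₚ)/(rₐ + rₚ) = (1.042 × 10^13) / (1.22 × 10^13) = 0.854098

Final answer:
(a) a = 6.1 × 10^12 m
(b) e = 0.8541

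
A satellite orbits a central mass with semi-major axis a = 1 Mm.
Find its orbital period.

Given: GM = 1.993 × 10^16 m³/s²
a = 1 Mm = 1 × 10^6 m
GM = 1.993 × 10^16 m³/s²
a³ = 1 × 10^18 m³
T = 2π √(a³/GM) = 2π √((1 × 10^18) / (1.993 × 10^16)) = 2π × 7.08347 s
T = 44.5068 s ≈ 44.51 seconds

Final answer: 44.51 seconds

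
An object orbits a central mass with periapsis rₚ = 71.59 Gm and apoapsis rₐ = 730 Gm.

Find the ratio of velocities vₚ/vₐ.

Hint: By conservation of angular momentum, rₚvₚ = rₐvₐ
rₚ = 71.59 Gm = 7.159 × 10^10 m
rₐ = 730 Gm = 7.3 × 10^11 m
rₚvₚ = rₐvₐ  ⇒  vₚ/vₐ = rₐ/rₚ
vₚ/vₐ = (7.3 × 10^11) / (7.159 × 10^10) = 10.197

Final answer: vₚ/vₐ = 10.2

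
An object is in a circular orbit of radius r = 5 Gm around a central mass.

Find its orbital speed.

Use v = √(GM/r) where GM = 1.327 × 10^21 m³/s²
r = 5 Gm = 5 × 10^9 m
GM = 1.327 × 10^21 m³/s²
GM/r = (1.327 × 10^21) / (5 × 10^9) = 2.654 × 10^11 m²/s²
v = √(GM/r) = 515170 m/s ≈ 515.2 km/s

Final answer: 515.2 km/s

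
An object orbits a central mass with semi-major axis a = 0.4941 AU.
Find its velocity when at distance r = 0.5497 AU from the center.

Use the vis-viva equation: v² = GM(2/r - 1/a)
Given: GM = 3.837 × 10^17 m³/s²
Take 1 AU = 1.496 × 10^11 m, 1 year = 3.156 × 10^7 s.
a = 0.4941 AU = 7.39174 × 10^10 m
r = 0.5497 AU = 8.22351 × 10^10 m
GM = 3.837 × 10^17 m³/s²
2/r − 1/a = 2.43205 × 10^-11 − 1.35286 × 10^-11 = 1.07919 × 10^-11 m⁻¹
v² = GM (2/r − 1/a) = 4.14085 × 10^6 m²/s²
v = 2034.91 m/s ≈ 0.4293 AU/year

Final answer: 0.4293 AU/year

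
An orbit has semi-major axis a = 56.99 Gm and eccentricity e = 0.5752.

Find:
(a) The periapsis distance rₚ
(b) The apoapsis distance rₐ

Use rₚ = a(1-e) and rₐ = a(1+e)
a = 56.99 Gm = 5.699 × 10^10 m
e = 0.5752:  1 − e = 0.4248,  1 + e = 1.5752
(a) rₚ = a(1 − e) = 5.699 × 10^10 m × 0.4248 = 2.42094 × 10^10 m ≈ 24.21 Gm
(b) rₐ = a(1 + e) = 5.699 × 10^10 m × 1.5752 = 8.97706 × 10^10 m ≈ 89.77 Gm

Final answer:
(a) rₚ = 24.21 Gm
(b) rₐ = 89.77 Gm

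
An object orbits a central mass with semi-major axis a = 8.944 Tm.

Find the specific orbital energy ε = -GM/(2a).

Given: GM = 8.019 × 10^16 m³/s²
a = 8.944 Tm = 8.944 × 10^12 m
GM = 8.019 × 10^16 m³/s²
2a = 1.7888 × 10^13 m
ε = −GM/(2a) = -4482.89 J/kg ≈ -4.483 kJ/kg

Final answer: -4.483 kJ/kg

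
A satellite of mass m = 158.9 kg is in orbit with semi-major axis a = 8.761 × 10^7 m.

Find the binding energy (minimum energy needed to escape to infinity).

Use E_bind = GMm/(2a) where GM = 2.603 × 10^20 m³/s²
a = 8.761 × 10^7 m
GM = 2.603 × 10^20 m³/s²
m = 158.9 kg
GMm = 2.603 × 10^20 × 158.9 = 4.13617 × 10^22 m³·kg/s²
2a = 1.7522 × 10^8 m
E_bind = GMm/(2a) = 2.36056 × 10^14 J ≈ 236.1 TJ

Final answer: 236.1 TJ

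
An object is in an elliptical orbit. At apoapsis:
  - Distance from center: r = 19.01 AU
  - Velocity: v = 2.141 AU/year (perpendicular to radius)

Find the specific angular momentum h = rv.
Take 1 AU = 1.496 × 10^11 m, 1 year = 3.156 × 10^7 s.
r = 19.01 AU = 2.8439 × 10^12 m
v = 2.141 AU/year = 10148.7 m/s
h = rv = 2.8439 × 10^12 × 10148.7 = 2.88619 × 10^16 m²/s ≈ 2.886 × 10^16 m²/s

Final answer: h = 2.886 × 10^16 m²/s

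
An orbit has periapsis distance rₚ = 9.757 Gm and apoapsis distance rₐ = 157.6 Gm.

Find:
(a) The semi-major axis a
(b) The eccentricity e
rₚ = 9.757 Gm = 9.757 × 10^9 m
rₐ = 157.6 Gm = 1.576 × 10^11 m
(a) a = (rₚ + rₐ)/2 = 8.36785 × 10^10 m ≈ 83.68 Gm
(b) e = (rₐ − rₚ)/(rₐ + rₚ) = (1.47843 × 10^11) / (1.67357 × 10^11) = 0.883399

Final answer:
(a) a = 83.68 Gm
(b) e = 0.8834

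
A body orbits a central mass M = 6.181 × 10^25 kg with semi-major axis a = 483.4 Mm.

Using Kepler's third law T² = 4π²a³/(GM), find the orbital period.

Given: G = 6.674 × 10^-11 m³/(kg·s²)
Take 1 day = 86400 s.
M = 6.181 × 10^25 kg
GM = G × M = 6.674 × 10^-11 × 6.181 × 10^25 = 4.1252 × 10^15 m³/s²
a = 483.4 Mm = 4.834 × 10^8 m
a³ = 1.12959 × 10^26 m³
T = 2π √(a³/GM) = 2π √((1.12959 × 10^26) / (4.1252 × 10^15)) = 2π × 165477 s
T = 1.03972 × 10^6 s ≈ 12.03 days

Final answer: 12.03 days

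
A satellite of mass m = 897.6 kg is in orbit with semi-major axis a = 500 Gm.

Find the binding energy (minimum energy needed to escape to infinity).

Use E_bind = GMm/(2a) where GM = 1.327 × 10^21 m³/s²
a = 500 Gm = 5 × 10^11 m
GM = 1.327 × 10^21 m³/s²
m = 897.6 kg
GMm = 1.327 × 10^21 × 897.6 = 1.19112 × 10^24 m³·kg/s²
2a = 1 × 10^12 m
E_bind = GMm/(2a) = 1.19112 × 10^12 J ≈ 1.191 TJ

Final answer: 1.191 TJ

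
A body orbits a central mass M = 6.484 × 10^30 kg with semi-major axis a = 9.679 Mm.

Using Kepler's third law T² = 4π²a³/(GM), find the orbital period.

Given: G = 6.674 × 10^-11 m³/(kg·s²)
M = 6.484 × 10^30 kg
GM = G × M = 6.674 × 10^-11 × 6.484 × 10^30 = 4.32742 × 10^20 m³/s²
a = 9.679 Mm = 9.679 × 10^6 m
a³ = 9.06758 × 10^20 m³
T = 2π √(a³/GM) = 2π √((9.06758 × 10^20) / (4.32742 × 10^20)) = 2π × 1.44754 s
T = 9.09517 s ≈ 9.095 seconds

Final answer: 9.095 seconds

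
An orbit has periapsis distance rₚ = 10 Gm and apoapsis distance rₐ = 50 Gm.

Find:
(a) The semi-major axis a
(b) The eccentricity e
rₚ = 10 Gm = 1 × 10^10 m
rₐ = 50 Gm = 5 × 10^10 m
(a) a = (rₚ + rₐ)/2 = 3 × 10^10 m ≈ 30 Gm
(b) e = (rₐ − rₚ)/(rₐ + rₚ) = (4 × 10^10) / (6 × 10^10) = 0.666667

Final answer:
(a) a = 30 Gm
(b) e = 0.6667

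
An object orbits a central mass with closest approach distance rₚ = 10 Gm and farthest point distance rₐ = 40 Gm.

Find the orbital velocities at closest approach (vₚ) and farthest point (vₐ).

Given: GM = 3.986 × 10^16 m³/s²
rₚ = 10 Gm = 1 × 10^10 m
rₐ = 40 Gm = 4 × 10^10 m
GM = 3.986 × 10^16 m³/s²
a = (rₚ + rₐ)/2 = 2.5 × 10^10 m
Vis-viva: v² = GM (2/r − 1/a)
vₚ² = 3.986 × 10^16 × (2 × 10^-10 − 4 × 10^-11) = 6.3776 × 10^6 m²/s²
vₚ = 2525.39 m/s ≈ 2.525 km/s
vₐ² = 3.986 × 10^16 × (5 × 10^-11 − 4 × 10^-11) = 398600 m²/s²
vₐ = 631.348 m/s ≈ 631.3 m/s

Final answer: vₚ = 2.525 km/s, vₐ = 631.3 m/s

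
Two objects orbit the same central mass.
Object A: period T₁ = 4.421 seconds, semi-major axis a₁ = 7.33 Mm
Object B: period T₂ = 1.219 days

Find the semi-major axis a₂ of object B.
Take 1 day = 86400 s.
T₁ = 4.421 seconds
T₂ = 1.219 days = 105322 s
a₁ = 7.33 Mm = 7.33 × 10^6 m
Kepler's third law: (T₂/T₁)² = (a₂/a₁)³  ⇒  a₂ = a₁ (T₂/T₁)^(2/3)
T₂/T₁ = 23823
(T₂/T₁)^(2/3) = 827.938
a₂ = 7.33 × 10^6 m × 827.938 = 6.06879 × 10^9 m ≈ 6.069 Gm

Final answer: a₂ = 6.069 Gm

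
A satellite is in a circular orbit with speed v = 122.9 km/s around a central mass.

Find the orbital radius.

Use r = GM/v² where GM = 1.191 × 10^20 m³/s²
v = 122.9 km/s = 122900 m/s
GM = 1.191 × 10^20 m³/s²
v² = 1.51044 × 10^10 m²/s²
r = GM/v² = (1.191 × 10^20) / (1.51044 × 10^10) = 7.88511 × 10^9 m ≈ 7.885 Gm

Final answer: 7.885 Gm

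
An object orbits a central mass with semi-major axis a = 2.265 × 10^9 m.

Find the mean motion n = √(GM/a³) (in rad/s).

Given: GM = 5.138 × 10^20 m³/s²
a = 2.265 × 10^9 m
GM = 5.138 × 10^20 m³/s²
a³ = 1.162 × 10^28 m³
GM/a³ = (5.138 × 10^20) / (1.162 × 10^28) = 4.4217 × 10^-8 s⁻²
n = √(GM/a³) = 0.000210278 rad/s ≈ 0.0002103 rad/s

Final answer: n = 0.0002103 rad/s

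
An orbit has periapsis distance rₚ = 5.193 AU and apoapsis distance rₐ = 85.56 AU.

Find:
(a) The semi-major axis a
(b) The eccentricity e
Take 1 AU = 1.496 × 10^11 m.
rₚ = 5.193 AU = 7.76873 × 10^11 m
rₐ = 85.56 AU = 1.27998 × 10^13 m
(a) a = (rₚ + rₐ)/2 = 6.78832 × 10^12 m ≈ 45.38 AU
(b) e = (rₐ − rₚ)/(rₐ + rₚ) = (1.20229 × 10^13) / (1.35766 × 10^13) = 0.885558

Final answer:
(a) a = 45.38 AU
(b) e = 0.8856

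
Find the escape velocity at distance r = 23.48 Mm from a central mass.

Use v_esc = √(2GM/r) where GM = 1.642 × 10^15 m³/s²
r = 23.48 Mm = 2.348 × 10^7 m
GM = 1.642 × 10^15 m³/s²
2GM/r = 2 × (1.642 × 10^15) / (2.348 × 10^7) = 1.39864 × 10^8 m²/s²
v_esc = √(2GM/r) = 11826.4 m/s ≈ 11.83 km/s

Final answer: 11.83 km/s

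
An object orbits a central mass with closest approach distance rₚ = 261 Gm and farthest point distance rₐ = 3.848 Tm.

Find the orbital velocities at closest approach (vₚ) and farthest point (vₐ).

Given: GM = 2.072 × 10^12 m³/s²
rₚ = 261 Gm = 2.61 × 10^11 m
rₐ = 3.848 Tm = 3.848 × 10^12 m
GM = 2.072 × 10^12 m³/s²
a = (rₚ + rₐ)/2 = 2.0545 × 10^12 m
Vis-viva: v² = GM (2/r − 1/a)
vₚ² = 2.072 × 10^12 × (7.66284 × 10^-12 − 4.86736 × 10^-13) = 14.8689 m²/s²
vₚ = 3.85602 m/s ≈ 3.856 m/s
vₐ² = 2.072 × 10^12 × (5.19751 × 10^-13 − 4.86736 × 10^-13) = 0.0684052 m²/s²
vₐ = 0.261544 m/s ≈ 0.2615 m/s

Final answer: vₚ = 3.856 m/s, vₐ = 0.2615 m/s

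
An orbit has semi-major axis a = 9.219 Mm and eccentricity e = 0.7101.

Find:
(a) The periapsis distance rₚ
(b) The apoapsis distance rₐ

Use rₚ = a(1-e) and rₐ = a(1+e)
a = 9.219 Mm = 9.219 × 10^6 m
e = 0.7101:  1 − e = 0.2899,  1 + e = 1.7101
(a) rₚ = a(1 − e) = 9.219 × 10^6 m × 0.2899 = 2.67259 × 10^6 m ≈ 2.673 Mm
(b) rₐ = a(1 + e) = 9.219 × 10^6 m × 1.7101 = 1.57654 × 10^7 m ≈ 15.77 Mm

Final answer:
(a) rₚ = 2.673 Mm
(b) rₐ = 15.77 Mm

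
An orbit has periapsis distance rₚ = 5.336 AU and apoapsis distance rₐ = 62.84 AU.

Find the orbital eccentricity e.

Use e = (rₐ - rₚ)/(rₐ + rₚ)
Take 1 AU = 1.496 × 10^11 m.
rₚ = 5.336 AU = 7.98266 × 10^11 m
rₐ = 62.84 AU = 9.40086 × 10^12 m
rₐ − rₚ = 8.6026 × 10^12 m
rₐ + rₚ = 1.01991 × 10^13 m
e = (rₐ − rₚ)/(rₐ + rₚ) = 0.843464

Final answer: e = 0.8435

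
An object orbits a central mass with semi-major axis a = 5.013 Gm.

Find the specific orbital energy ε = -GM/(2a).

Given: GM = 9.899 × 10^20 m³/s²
a = 5.013 Gm = 5.013 × 10^9 m
GM = 9.899 × 10^20 m³/s²
2a = 1.0026 × 10^10 m
ε = −GM/(2a) = -9.87333 × 10^10 J/kg ≈ -98.73 GJ/kg

Final answer: -98.73 GJ/kg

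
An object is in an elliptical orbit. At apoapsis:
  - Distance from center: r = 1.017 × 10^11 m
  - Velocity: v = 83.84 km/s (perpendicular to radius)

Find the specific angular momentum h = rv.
r = 1.017 × 10^11 m
v = 83.84 km/s = 83840 m/s
h = rv = 1.017 × 10^11 × 83840 = 8.52653 × 10^15 m²/s ≈ 8.527 × 10^15 m²/s

Final answer: h = 8.527 × 10^15 m²/s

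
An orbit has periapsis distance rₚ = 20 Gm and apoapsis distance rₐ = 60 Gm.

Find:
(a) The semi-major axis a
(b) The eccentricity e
rₚ = 20 Gm = 2 × 10^10 m
rₐ = 60 Gm = 6 × 10^10 m
(a) a = (rₚ + rₐ)/2 = 4 × 10^10 m ≈ 40 Gm
(b) e = (rₐ − rₚ)/(rₐ + rₚ) = (4 × 10^10) / (8 × 10^10) = 0.5

Final answer:
(a) a = 40 Gm
(b) e = 0.5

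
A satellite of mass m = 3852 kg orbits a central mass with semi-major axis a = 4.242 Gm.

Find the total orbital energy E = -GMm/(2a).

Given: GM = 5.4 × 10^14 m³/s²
a = 4.242 Gm = 4.242 × 10^9 m
GM = 5.4 × 10^14 m³/s²
2a = 8.484 × 10^9 m
GMm = 5.4 × 10^14 × 3852 = 2.08008 × 10^18 m³·kg/s²
E = −GMm/(2a) = -2.45177 × 10^8 J ≈ -245.2 MJ

Final answer: -245.2 MJ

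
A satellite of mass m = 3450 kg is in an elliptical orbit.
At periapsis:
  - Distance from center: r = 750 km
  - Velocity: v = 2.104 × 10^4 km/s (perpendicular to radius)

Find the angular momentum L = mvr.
r = 750 km = 750000 m
v = 2.104 × 10^4 km/s = 2.104 × 10^7 m/s
vr = 2.104 × 10^7 × 750000 = 1.578 × 10^13 m²/s
L = m × vr = 3450 × 1.578 × 10^13 = 5.4441 × 10^16 kg·m²/s ≈ 5.444 × 10^16 kg·m²/s

Final answer: L = 5.444 × 10^16 kg·m²/s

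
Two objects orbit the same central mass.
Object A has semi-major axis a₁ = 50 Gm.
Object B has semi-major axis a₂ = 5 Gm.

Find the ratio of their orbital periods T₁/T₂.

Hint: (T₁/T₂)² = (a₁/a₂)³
a₁ = 50 Gm = 5 × 10^10 m
a₂ = 5 Gm = 5 × 10^9 m
a₁/a₂ = 10
T₁/T₂ = (a₁/a₂)^(3/2) = (10)^1.5 = 31.6228

Final answer: T₁/T₂ = 31.62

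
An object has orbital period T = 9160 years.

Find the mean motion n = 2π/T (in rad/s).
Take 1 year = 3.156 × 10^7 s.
T = 9160 years = 2.8909 × 10^11 s
n = 2π / (2.8909 × 10^11 s) = 2.17344 × 10^-11 rad/s ≈ 2.173 × 10^-11 rad/s

Final answer: n = 2.173 × 10^-11 rad/s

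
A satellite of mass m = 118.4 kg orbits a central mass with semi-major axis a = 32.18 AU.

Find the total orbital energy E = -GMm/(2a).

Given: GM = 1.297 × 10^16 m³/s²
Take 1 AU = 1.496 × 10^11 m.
a = 32.18 AU = 4.81413 × 10^12 m
GM = 1.297 × 10^16 m³/s²
2a = 9.62826 × 10^12 m
GMm = 1.297 × 10^16 × 118.4 = 1.53565 × 10^18 m³·kg/s²
E = −GMm/(2a) = -159494 J ≈ -159.5 kJ

Final answer: -159.5 kJ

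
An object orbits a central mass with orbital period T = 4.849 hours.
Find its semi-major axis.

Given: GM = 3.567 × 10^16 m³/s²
T = 4.849 hours = 17456.4 s
GM = 3.567 × 10^16 m³/s²
Kepler's third law: a³ = GM T² / (4π²)
T² = 3.04726 × 10^8 s²
a³ = (3.567 × 10^16) × (3.04726 × 10^8) / (4π²) = 2.75329 × 10^23 m³
a = (a³)^(1/3) = 6.50555 × 10^7 m ≈ 65.06 Mm

Final answer: 65.06 Mm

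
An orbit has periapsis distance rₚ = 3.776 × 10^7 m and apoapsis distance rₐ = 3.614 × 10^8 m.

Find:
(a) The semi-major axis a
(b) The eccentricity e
rₚ = 3.776 × 10^7 m
rₐ = 3.614 × 10^8 m
(a) a = (rₚ + rₐ)/2 = 1.9958 × 10^8 m ≈ 1.996 × 10^8 m
(b) e = (rₐ − rₚ)/(rₐ + rₚ) = (3.2364 × 10^8) / (3.9916 × 10^8) = 0.810803

Final answer:
(a) a = 1.996 × 10^8 m
(b) e = 0.8108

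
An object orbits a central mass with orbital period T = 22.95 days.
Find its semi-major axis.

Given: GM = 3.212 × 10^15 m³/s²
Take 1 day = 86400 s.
T = 22.95 days = 1.98288 × 10^6 s
GM = 3.212 × 10^15 m³/s²
Kepler's third law: a³ = GM T² / (4π²)
T² = 3.93181 × 10^12 s²
a³ = (3.212 × 10^15) × (3.93181 × 10^12) / (4π²) = 3.19896 × 10^26 m³
a = (a³)^(1/3) = 6.83916 × 10^8 m ≈ 6.839 × 10^8 m

Final answer: 6.839 × 10^8 m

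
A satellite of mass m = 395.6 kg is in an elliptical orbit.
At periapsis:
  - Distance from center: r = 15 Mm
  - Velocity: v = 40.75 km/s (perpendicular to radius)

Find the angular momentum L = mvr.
r = 15 Mm = 1.5 × 10^7 m
v = 40.75 km/s = 40750 m/s
vr = 40750 × 1.5 × 10^7 = 6.1125 × 10^11 m²/s
L = m × vr = 395.6 × 6.1125 × 10^11 = 2.4181 × 10^14 kg·m²/s ≈ 2.418 × 10^14 kg·m²/s

Final answer: L = 2.418 × 10^14 kg·m²/s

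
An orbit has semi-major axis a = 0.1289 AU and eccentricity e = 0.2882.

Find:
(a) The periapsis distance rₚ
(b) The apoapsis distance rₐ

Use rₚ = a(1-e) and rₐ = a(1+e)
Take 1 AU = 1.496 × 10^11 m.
a = 0.1289 AU = 1.92834 × 10^10 m
e = 0.2882:  1 − e = 0.7118,  1 + e = 1.2882
(a) rₚ = a(1 − e) = 1.92834 × 10^10 m × 0.7118 = 1.3726 × 10^10 m ≈ 0.09175 AU
(b) rₐ = a(1 + e) = 1.92834 × 10^10 m × 1.2882 = 2.48409 × 10^10 m ≈ 0.166 AU

Final answer:
(a) rₚ = 0.09175 AU
(b) rₐ = 0.166 AU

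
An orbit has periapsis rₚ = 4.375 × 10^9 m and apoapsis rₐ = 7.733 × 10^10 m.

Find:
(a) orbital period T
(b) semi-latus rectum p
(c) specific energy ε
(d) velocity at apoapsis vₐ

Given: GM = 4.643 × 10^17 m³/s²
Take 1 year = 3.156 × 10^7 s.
rₚ = 4.375 × 10^9 m
rₐ = 7.733 × 10^10 m
GM = 4.643 × 10^17 m³/s²
a = (rₚ + rₐ)/2 = 4.08525 × 10^10 m
e = (rₐ − rₚ)/(rₐ + rₚ) = (7.2955 × 10^10) / (8.1705 × 10^10) = 0.892907
(a) a³ = 6.81798 × 10^31 m³;  T = 2π √(a³/GM) = 2π × 1.21179 × 10^7 s = 7.61392 × 10^7 s ≈ 2.413 years
(b) 1 − e² = 0.202716;  p = a(1 − e²) = 4.08525 × 10^10 × 0.202716 = 8.28147 × 10^9 m ≈ 8.281 × 10^9 m
(c) 2a = 8.1705 × 10^10 m;  ε = −GM/(2a) = -5.68264 × 10^6 J/kg ≈ -5.683 MJ/kg
(d) vₐ² = GM (2/rₐ − 1/a) = 4.643 × 10^17 × (2.58632 × 10^-11 − 2.44783 × 10^-11) = 642999 m²/s²;  vₐ = 801.872 m/s ≈ 801.9 m/s

Final answer:
(a) orbital period T = 2.413 years
(b) semi-latus rectum p = 8.281 × 10^9 m
(c) specific energy ε = -5.683 MJ/kg
(d) velocity at apoapsis vₐ = 801.9 m/s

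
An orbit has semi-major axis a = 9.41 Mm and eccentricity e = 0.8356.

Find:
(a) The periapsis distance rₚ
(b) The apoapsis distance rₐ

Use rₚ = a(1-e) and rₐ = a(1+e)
a = 9.41 Mm = 9.41 × 10^6 m
e = 0.8356:  1 − e = 0.1644,  1 + e = 1.8356
(a) rₚ = a(1 − e) = 9.41 × 10^6 m × 0.1644 = 1.547 × 10^6 m ≈ 1.547 Mm
(b) rₐ = a(1 + e) = 9.41 × 10^6 m × 1.8356 = 1.7273 × 10^7 m ≈ 17.27 Mm

Final answer:
(a) rₚ = 1.547 Mm
(b) rₐ = 17.27 Mm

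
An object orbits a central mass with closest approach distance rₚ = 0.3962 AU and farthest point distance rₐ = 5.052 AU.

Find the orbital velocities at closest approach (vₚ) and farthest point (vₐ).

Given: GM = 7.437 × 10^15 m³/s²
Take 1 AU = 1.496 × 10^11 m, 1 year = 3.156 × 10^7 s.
rₚ = 0.3962 AU = 5.92715 × 10^10 m
rₐ = 5.052 AU = 7.55779 × 10^11 m
GM = 7.437 × 10^15 m³/s²
a = (rₚ + rₐ)/2 = 4.07525 × 10^11 m
Vis-viva: v² = GM (2/r − 1/a)
vₚ² = 7.437 × 10^15 × (3.3743 × 10^-11 − 2.45384 × 10^-12) = 232698 m²/s²
vₚ = 482.387 m/s ≈ 0.1018 AU/year
vₐ² = 7.437 × 10^15 × (2.64628 × 10^-12 − 2.45384 × 10^-12) = 1431.18 m²/s²
vₐ = 37.8309 m/s ≈ 37.83 m/s

Final answer: vₚ = 0.1018 AU/year, vₐ = 37.83 m/s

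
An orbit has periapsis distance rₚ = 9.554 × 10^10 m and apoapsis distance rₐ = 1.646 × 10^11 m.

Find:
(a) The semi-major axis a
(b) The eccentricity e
rₚ = 9.554 × 10^10 m
rₐ = 1.646 × 10^11 m
(a) a = (rₚ + rₐ)/2 = 1.3007 × 10^11 m ≈ 1.301 × 10^11 m
(b) e = (rₐ − rₚ)/(rₐ + rₚ) = (6.906 × 10^10) / (2.6014 × 10^11) = 0.265472

Final answer:
(a) a = 1.301 × 10^11 m
(b) e = 0.2655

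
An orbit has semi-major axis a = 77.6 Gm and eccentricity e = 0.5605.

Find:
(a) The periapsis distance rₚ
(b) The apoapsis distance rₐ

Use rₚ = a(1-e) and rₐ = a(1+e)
a = 77.6 Gm = 7.76 × 10^10 m
e = 0.5605:  1 − e = 0.4395,  1 + e = 1.5605
(a) rₚ = a(1 − e) = 7.76 × 10^10 m × 0.4395 = 3.41052 × 10^10 m ≈ 34.11 Gm
(b) rₐ = a(1 + e) = 7.76 × 10^10 m × 1.5605 = 1.21095 × 10^11 m ≈ 121.1 Gm

Final answer:
(a) rₚ = 34.11 Gm
(b) rₐ = 121.1 Gm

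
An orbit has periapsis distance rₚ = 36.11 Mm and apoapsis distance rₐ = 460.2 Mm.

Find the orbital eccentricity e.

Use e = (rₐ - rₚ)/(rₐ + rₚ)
rₚ = 36.11 Mm = 3.611 × 10^7 m
rₐ = 460.2 Mm = 4.602 × 10^8 m
rₐ − rₚ = 4.2409 × 10^8 m
rₐ + rₚ = 4.9631 × 10^8 m
e = (rₐ − rₚ)/(rₐ + rₚ) = 0.854486

Final answer: e = 0.8545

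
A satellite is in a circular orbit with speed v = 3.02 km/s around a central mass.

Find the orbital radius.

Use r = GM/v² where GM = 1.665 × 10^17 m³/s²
v = 3.02 km/s = 3020 m/s
GM = 1.665 × 10^17 m³/s²
v² = 9.1204 × 10^6 m²/s²
r = GM/v² = (1.665 × 10^17) / (9.1204 × 10^6) = 1.82558 × 10^10 m ≈ 18.26 Gm

Final answer: 18.26 Gm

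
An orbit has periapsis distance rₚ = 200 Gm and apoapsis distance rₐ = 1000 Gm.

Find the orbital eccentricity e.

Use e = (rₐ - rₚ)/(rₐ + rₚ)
rₚ = 200 Gm = 2 × 10^11 m
rₐ = 1000 Gm = 1 × 10^12 m
rₐ − rₚ = 8 × 10^11 m
rₐ + rₚ = 1.2 × 10^12 m
e = (rₐ − rₚ)/(rₐ + rₚ) = 0.666667

Final answer: e = 0.6667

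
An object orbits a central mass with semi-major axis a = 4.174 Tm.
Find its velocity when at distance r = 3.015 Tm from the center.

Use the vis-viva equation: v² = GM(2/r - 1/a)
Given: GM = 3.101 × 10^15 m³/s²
a = 4.174 Tm = 4.174 × 10^12 m
r = 3.015 Tm = 3.015 × 10^12 m
GM = 3.101 × 10^15 m³/s²
2/r − 1/a = 6.6335 × 10^-13 − 2.39578 × 10^-13 = 4.23772 × 10^-13 m⁻¹
v² = GM (2/r − 1/a) = 1314.12 m²/s²
v = 36.2507 m/s ≈ 36.25 m/s

Final answer: 36.25 m/s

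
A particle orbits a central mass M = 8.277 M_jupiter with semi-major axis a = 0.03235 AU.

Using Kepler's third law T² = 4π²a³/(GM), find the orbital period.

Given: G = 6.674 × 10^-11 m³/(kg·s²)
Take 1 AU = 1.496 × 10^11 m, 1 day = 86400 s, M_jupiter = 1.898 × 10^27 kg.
M = 8.277 M_jupiter = 1.57097 × 10^28 kg
GM = G × M = 6.674 × 10^-11 × 1.57097 × 10^28 = 1.04847 × 10^18 m³/s²
a = 0.03235 AU = 4.83956 × 10^9 m
a³ = 1.13349 × 10^29 m³
T = 2π √(a³/GM) = 2π √((1.13349 × 10^29) / (1.04847 × 10^18)) = 2π × 328799 s
T = 2.06591 × 10^6 s ≈ 23.91 days

Final answer: 23.91 days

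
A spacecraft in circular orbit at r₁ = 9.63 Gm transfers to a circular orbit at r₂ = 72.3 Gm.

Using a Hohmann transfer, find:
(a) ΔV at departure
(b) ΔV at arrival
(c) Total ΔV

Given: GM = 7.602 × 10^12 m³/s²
r₁ = 9.63 Gm = 9.63 × 10^9 m
r₂ = 72.3 Gm = 7.23 × 10^10 m
GM = 7.602 × 10^12 m³/s²
Transfer ellipse: a_t = (r₁ + r₂)/2 = 4.0965 × 10^10 m
Circular speed at r₁: v₁ = √(GM/r₁) = 28.0964 m/s
Transfer speed at r₁ (periapsis): v₁ₜ = √(GM(2/r₁ − 1/a_t)) = 37.3262 m/s
(a) ΔV₁ = v₁ₜ − v₁ = 9.22977 m/s ≈ 9.23 m/s
Circular speed at r₂: v₂ = √(GM/r₂) = 10.254 m/s
Transfer speed at r₂ (apoapsis): v₂ₜ = √(GM(2/r₂ − 1/a_t)) = 4.97166 m/s
(b) ΔV₂ = v₂ − v₂ₜ = 5.28237 m/s ≈ 5.282 m/s
(c) ΔV_total = ΔV₁ + ΔV₂ = 14.5121 m/s ≈ 14.51 m/s

Final answer:
(a) ΔV₁ = 9.23 m/s
(b) ΔV₂ = 5.282 m/s
(c) ΔV_total = 14.51 m/s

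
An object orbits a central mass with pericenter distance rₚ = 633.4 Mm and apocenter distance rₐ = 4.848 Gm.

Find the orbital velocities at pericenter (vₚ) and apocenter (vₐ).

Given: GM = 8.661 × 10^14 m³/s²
rₚ = 633.4 Mm = 6.334 × 10^8 m
rₐ = 4.848 Gm = 4.848 × 10^9 m
GM = 8.661 × 10^14 m³/s²
a = (rₚ + rₐ)/2 = 2.7407 × 10^9 m
Vis-viva: v² = GM (2/r − 1/a)
vₚ² = 8.661 × 10^14 × (3.15756 × 10^-9 − 3.6487 × 10^-10) = 2.41875 × 10^6 m²/s²
vₚ = 1555.23 m/s ≈ 1.555 km/s
vₐ² = 8.661 × 10^14 × (4.12541 × 10^-10 − 3.6487 × 10^-10) = 41287.8 m²/s²
vₐ = 203.194 m/s ≈ 203.2 m/s

Final answer: vₚ = 1.555 km/s, vₐ = 203.2 m/s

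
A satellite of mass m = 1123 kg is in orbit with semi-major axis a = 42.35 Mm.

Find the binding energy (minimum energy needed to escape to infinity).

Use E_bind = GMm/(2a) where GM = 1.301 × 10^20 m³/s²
a = 42.35 Mm = 4.235 × 10^7 m
GM = 1.301 × 10^20 m³/s²
m = 1123 kg
GMm = 1.301 × 10^20 × 1123 = 1.46102 × 10^23 m³·kg/s²
2a = 8.47 × 10^7 m
E_bind = GMm/(2a) = 1.72494 × 10^15 J ≈ 1.725 PJ

Final answer: 1.725 PJ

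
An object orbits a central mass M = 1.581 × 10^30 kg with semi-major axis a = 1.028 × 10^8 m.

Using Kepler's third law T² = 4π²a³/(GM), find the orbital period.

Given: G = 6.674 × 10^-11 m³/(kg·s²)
M = 1.581 × 10^30 kg
GM = G × M = 6.674 × 10^-11 × 1.581 × 10^30 = 1.05516 × 10^20 m³/s²
a = 1.028 × 10^8 m
a³ = 1.08637 × 10^24 m³
T = 2π √(a³/GM) = 2π √((1.08637 × 10^24) / (1.05516 × 10^20)) = 2π × 101.468 s
T = 637.545 s ≈ 10.63 minutes

Final answer: 10.63 minutes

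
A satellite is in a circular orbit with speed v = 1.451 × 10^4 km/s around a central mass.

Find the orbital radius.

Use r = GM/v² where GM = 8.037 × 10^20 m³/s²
v = 1.451 × 10^4 km/s = 1.451 × 10^7 m/s
GM = 8.037 × 10^20 m³/s²
v² = 2.1054 × 10^14 m²/s²
r = GM/v² = (8.037 × 10^20) / (2.1054 × 10^14) = 3.81733 × 10^6 m ≈ 3.817 Mm

Final answer: 3.817 Mm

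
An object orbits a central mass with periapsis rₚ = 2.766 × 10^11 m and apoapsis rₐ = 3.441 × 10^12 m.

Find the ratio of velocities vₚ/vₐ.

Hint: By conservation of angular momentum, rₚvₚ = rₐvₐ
rₚ = 2.766 × 10^11 m
rₐ = 3.441 × 10^12 m
rₚvₚ = rₐvₐ  ⇒  vₚ/vₐ = rₐ/rₚ
vₚ/vₐ = (3.441 × 10^12) / (2.766 × 10^11) = 12.4403

Final answer: vₚ/vₐ = 12.44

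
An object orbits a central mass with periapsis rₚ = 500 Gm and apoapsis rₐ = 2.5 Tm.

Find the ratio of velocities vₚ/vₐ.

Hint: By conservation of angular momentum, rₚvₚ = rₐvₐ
rₚ = 500 Gm = 5 × 10^11 m
rₐ = 2.5 Tm = 2.5 × 10^12 m
rₚvₚ = rₐvₐ  ⇒  vₚ/vₐ = rₐ/rₚ
vₚ/vₐ = (2.5 × 10^12) / (5 × 10^11) = 5

Final answer: vₚ/vₐ = 5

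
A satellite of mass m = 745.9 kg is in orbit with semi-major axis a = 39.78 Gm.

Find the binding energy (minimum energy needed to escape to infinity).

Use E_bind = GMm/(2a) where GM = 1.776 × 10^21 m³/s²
a = 39.78 Gm = 3.978 × 10^10 m
GM = 1.776 × 10^21 m³/s²
m = 745.9 kg
GMm = 1.776 × 10^21 × 745.9 = 1.32472 × 10^24 m³·kg/s²
2a = 7.956 × 10^10 m
E_bind = GMm/(2a) = 1.66506 × 10^13 J ≈ 16.65 TJ

Final answer: 16.65 TJ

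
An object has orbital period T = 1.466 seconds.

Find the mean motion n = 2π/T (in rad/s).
T = 1.466 seconds
n = 2π / 1.466 s = 4.28594 rad/s ≈ 4.286 rad/s

Final answer: n = 4.286 rad/s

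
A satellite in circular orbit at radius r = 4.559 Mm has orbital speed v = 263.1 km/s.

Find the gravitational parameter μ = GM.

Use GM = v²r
r = 4.559 Mm = 4.559 × 10^6 m
v = 263.1 km/s = 263100 m/s
v² = 6.92216 × 10^10 m²/s²
GM = v²r = 6.92216 × 10^10 × 4.559 × 10^6 = 3.15581 × 10^17 m³/s²
GM ≈ 3.156 × 10^17 m³/s²

Final answer: GM = 3.156 × 10^17 m³/s²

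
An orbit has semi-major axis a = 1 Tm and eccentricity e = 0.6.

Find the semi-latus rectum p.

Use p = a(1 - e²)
a = 1 Tm = 1 × 10^12 m
e = 0.6,  e² = 0.36,  1 − e² = 0.64
p = a(1 − e²) = 1 × 10^12 m × 0.64 = 6.4 × 10^11 m ≈ 640 Gm

Final answer: p = 640 Gm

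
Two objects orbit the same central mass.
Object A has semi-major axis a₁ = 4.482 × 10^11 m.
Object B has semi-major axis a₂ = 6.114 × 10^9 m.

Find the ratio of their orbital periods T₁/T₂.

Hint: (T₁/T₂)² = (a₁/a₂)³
a₁ = 4.482 × 10^11 m
a₂ = 6.114 × 10^9 m
a₁/a₂ = 73.3072
T₁/T₂ = (a₁/a₂)^(3/2) = (73.3072)^1.5 = 627.653

Final answer: T₁/T₂ = 627.7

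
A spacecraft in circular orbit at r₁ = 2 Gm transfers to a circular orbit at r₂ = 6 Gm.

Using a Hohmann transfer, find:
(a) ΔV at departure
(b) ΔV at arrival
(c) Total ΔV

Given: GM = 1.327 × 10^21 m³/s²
r₁ = 2 Gm = 2 × 10^9 m
r₂ = 6 Gm = 6 × 10^9 m
GM = 1.327 × 10^21 m³/s²
Transfer ellipse: a_t = (r₁ + r₂)/2 = 4 × 10^9 m
Circular speed at r₁: v₁ = √(GM/r₁) = 814555 m/s
Transfer speed at r₁ (periapsis): v₁ₜ = √(GM(2/r₁ − 1/a_t)) = 997622 m/s
(a) ΔV₁ = v₁ₜ − v₁ = 183067 m/s ≈ 183.1 km/s
Circular speed at r₂: v₂ = √(GM/r₂) = 470284 m/s
Transfer speed at r₂ (apoapsis): v₂ₜ = √(GM(2/r₂ − 1/a_t)) = 332541 m/s
(b) ΔV₂ = v₂ − v₂ₜ = 137743 m/s ≈ 137.7 km/s
(c) ΔV_total = ΔV₁ + ΔV₂ = 320810 m/s ≈ 320.8 km/s

Final answer:
(a) ΔV₁ = 183.1 km/s
(b) ΔV₂ = 137.7 km/s
(c) ΔV_total = 320.8 km/s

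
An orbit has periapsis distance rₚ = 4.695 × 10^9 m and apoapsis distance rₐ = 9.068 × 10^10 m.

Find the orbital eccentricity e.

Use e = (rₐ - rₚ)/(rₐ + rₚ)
rₚ = 4.695 × 10^9 m
rₐ = 9.068 × 10^10 m
rₐ − rₚ = 8.5985 × 10^10 m
rₐ + rₚ = 9.5375 × 10^10 m
e = (rₐ − rₚ)/(rₐ + rₚ) = 0.901547

Final answer: e = 0.9015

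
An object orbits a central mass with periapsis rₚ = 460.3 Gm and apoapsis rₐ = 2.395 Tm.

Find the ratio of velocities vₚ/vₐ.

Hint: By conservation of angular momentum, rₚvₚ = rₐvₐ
rₚ = 460.3 Gm = 4.603 × 10^11 m
rₐ = 2.395 Tm = 2.395 × 10^12 m
rₚvₚ = rₐvₐ  ⇒  vₚ/vₐ = rₐ/rₚ
vₚ/vₐ = (2.395 × 10^12) / (4.603 × 10^11) = 5.20313

Final answer: vₚ/vₐ = 5.203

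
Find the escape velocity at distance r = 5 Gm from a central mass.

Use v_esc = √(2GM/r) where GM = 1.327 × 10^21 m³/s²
r = 5 Gm = 5 × 10^9 m
GM = 1.327 × 10^21 m³/s²
2GM/r = 2 × (1.327 × 10^21) / (5 × 10^9) = 5.308 × 10^11 m²/s²
v_esc = √(2GM/r) = 728560 m/s ≈ 728.6 km/s

Final answer: 728.6 km/s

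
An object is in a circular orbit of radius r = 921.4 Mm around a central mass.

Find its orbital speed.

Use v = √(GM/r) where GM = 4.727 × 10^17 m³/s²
r = 921.4 Mm = 9.214 × 10^8 m
GM = 4.727 × 10^17 m³/s²
GM/r = (4.727 × 10^17) / (9.214 × 10^8) = 5.13024 × 10^8 m²/s²
v = √(GM/r) = 22650 m/s ≈ 22.65 km/s

Final answer: 22.65 km/s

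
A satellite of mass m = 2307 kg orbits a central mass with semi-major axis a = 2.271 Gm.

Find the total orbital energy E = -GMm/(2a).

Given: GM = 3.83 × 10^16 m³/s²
a = 2.271 Gm = 2.271 × 10^9 m
GM = 3.83 × 10^16 m³/s²
2a = 4.542 × 10^9 m
GMm = 3.83 × 10^16 × 2307 = 8.83581 × 10^19 m³·kg/s²
E = −GMm/(2a) = -1.94536 × 10^10 J ≈ -19.45 GJ

Final answer: -19.45 GJ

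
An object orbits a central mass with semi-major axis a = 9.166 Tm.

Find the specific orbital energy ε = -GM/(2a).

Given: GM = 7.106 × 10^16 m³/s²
a = 9.166 Tm = 9.166 × 10^12 m
GM = 7.106 × 10^16 m³/s²
2a = 1.8332 × 10^13 m
ε = −GM/(2a) = -3876.28 J/kg ≈ -3.876 kJ/kg

Final answer: -3.876 kJ/kg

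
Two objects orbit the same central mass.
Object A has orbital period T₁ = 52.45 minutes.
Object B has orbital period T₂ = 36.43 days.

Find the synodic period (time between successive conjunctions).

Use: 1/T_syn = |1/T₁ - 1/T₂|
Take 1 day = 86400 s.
T₁ = 52.45 minutes = 3147 s
T₂ = 36.43 days = 3.14755 × 10^6 s
1/T₁ = 0.000317763 s⁻¹
1/T₂ = 3.17707 × 10^-7 s⁻¹
|1/T₁ − 1/T₂| = 0.000317445 s⁻¹
T_syn = 1 / |1/T₁ − 1/T₂| = 3150.15 s ≈ 52.5 minutes

Final answer: T_syn = 52.5 minutes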